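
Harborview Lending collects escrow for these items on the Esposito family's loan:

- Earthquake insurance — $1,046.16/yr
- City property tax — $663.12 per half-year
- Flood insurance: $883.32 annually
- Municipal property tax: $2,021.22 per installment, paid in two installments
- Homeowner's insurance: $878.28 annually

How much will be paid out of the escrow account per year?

$8,176.44

Earthquake insurance — $1,046.16/yr
City property tax — $663.12 × 2 = $1,326.24/yr
Flood insurance — $883.32/yr
Municipal property tax — $2,021.22 × 2 = $4,042.44/yr
Homeowner's insurance — $878.28/yr
Total annual escrow = $8,176.44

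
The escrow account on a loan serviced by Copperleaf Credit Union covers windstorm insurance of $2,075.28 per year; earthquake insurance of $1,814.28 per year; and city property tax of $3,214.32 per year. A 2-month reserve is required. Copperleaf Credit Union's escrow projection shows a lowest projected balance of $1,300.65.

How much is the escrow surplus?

Windstorm insurance — $2,075.28
Earthquake insurance — $1,814.28
City property tax — $3,214.32
Annual escrow total = $7,103.88
Per month = $7,103.88 / 12 = $591.99
Required cushion = 2 × $591.99 = $1,183.98
Surplus = $1,300.65 − $1,183.98 = $116.67

$116.67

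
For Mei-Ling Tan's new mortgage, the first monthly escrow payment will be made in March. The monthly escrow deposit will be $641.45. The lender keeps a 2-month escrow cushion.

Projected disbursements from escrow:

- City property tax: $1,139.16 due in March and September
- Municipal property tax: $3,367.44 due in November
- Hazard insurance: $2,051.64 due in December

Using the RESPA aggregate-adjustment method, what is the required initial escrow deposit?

Cushion = 2 × $641.45 = $1,282.90
Trial balance (start $0, +$641.45 each month, − disbursements):
  Mar: +$641.45 − $1,139.16 → -$497.71
  Apr: +$641.45 → $143.74
  May: +$641.45 → $785.19
  Jun: +$641.45 → $1,426.64
  Jul: +$641.45 → $2,068.09
  Aug: +$641.45 → $2,709.54
  Sep: +$641.45 − $1,139.16 → $2,211.83
  Oct: +$641.45 → $2,853.28
  Nov: +$641.45 − $3,367.44 → $127.29
  Dec: +$641.45 − $2,051.64 → -$1,282.90
  Jan: +$641.45 → -$641.45
  Feb: +$641.45 → $0.00
Lowest trial balance = -$1,282.90 (Dec)
Initial deposit = cushion − low point = $1,282.90 − (-$1,282.90) = $2,565.80

$2,565.80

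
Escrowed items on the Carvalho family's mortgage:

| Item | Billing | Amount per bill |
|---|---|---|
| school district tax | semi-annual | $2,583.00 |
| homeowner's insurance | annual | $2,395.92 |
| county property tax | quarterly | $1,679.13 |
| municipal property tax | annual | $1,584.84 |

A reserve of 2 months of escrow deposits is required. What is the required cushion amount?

$2,643.88

School district tax = $2,583.00 × 2 = $5,166.00/yr
Homeowner's insurance = $2,395.92/yr
County property tax = $1,679.13 × 4 = $6,716.52/yr
Municipal property tax = $1,584.84/yr
Combined annual = $5,166.00 + $2,395.92 + $6,716.52 + $1,584.84 = $15,863.28
Per month = $15,863.28 / 12 = $1,321.94
Cushion = 2 × $1,321.94 = $2,643.88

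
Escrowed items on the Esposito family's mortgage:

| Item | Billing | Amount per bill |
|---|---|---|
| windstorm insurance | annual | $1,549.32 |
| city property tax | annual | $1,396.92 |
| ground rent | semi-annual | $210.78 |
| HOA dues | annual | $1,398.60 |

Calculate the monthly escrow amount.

$397.20

Windstorm insurance = $1,549.32
City property tax = $1,396.92
Ground rent = $210.78 × 2 = $421.56
HOA dues = $1,398.60
Annual escrow total = $1,549.32 + $1,396.92 + $421.56 + $1,398.60 = $4,766.40
Monthly = $4,766.40 ÷ 12 = $397.20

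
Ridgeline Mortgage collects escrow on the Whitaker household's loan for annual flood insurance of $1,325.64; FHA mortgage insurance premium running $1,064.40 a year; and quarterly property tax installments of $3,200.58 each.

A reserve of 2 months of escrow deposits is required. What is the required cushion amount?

$2,532.06

Flood insurance: $1,325.64 per year
FHA mortgage insurance premium: $1,064.40 per year
Property tax: $3,200.58 × 4 = $12,802.32 per year
Total per year = $1,325.64 + $1,064.40 + $12,802.32 = $15,192.36
Base monthly escrow = $15,192.36 / 12 = $1,266.03
Required cushion = 2 × $1,266.03 = $2,532.06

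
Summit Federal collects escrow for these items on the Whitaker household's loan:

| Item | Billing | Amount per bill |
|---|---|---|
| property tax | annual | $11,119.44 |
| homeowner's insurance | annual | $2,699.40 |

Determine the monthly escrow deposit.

$1,151.57

Property tax — $11,119.44/yr
Homeowner's insurance — $2,699.40/yr
Total annual escrow = $13,818.84
Per month = $13,818.84 / 12 = $1,151.57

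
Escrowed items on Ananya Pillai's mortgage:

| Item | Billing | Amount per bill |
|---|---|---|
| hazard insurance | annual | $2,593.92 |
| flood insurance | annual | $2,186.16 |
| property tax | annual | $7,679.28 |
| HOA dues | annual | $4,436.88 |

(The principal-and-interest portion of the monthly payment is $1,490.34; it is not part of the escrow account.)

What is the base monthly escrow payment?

Hazard insurance — $2,593.92/yr
Flood insurance — $2,186.16/yr
Property tax — $7,679.28/yr
HOA dues — $4,436.88/yr
Yearly total = $2,593.92 + $2,186.16 + $7,679.28 + $4,436.88 = $16,896.24
Base monthly escrow = $16,896.24 / 12 = $1,408.02

$1,408.02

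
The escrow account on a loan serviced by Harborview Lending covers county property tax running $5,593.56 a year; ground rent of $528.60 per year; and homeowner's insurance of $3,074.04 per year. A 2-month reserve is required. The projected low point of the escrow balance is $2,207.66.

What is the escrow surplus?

County property tax = $5,593.56
Ground rent = $528.60
Homeowner's insurance = $3,074.04
Annual escrow total = $9,196.20
Per month = $9,196.20 / 12 = $766.35
Required cushion = 2 × $766.35 = $1,532.70
Surplus = $2,207.66 − $1,532.70 = $674.96

$674.96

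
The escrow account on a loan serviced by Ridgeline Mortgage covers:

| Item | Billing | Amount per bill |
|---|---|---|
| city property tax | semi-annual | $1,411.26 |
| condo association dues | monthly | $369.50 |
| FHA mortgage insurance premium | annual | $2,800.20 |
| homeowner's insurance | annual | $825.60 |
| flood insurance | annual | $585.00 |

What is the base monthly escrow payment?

City property tax = $1,411.26 × 2 = $2,822.52
Condo association dues = $369.50 × 12 = $4,434.00
FHA mortgage insurance premium = $2,800.20
Homeowner's insurance = $825.60
Flood insurance = $585.00
Yearly total = $11,467.32
Monthly = $11,467.32 / 12 = $955.61

$955.61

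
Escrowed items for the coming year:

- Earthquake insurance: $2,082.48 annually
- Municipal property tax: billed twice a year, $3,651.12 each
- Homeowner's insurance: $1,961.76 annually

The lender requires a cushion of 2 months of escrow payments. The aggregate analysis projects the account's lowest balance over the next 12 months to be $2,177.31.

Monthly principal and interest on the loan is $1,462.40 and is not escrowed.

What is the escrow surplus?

$286.23

Earthquake insurance — $2,082.48/yr
Municipal property tax — $3,651.12 × 2 = $7,302.24/yr
Homeowner's insurance — $1,961.76/yr
Total annual escrow = $11,346.48
Base monthly escrow = $11,346.48 / 12 = $945.54
Cushion = 2 × $945.54 = $1,891.08
Surplus = $2,177.31 − $1,891.08 = $286.23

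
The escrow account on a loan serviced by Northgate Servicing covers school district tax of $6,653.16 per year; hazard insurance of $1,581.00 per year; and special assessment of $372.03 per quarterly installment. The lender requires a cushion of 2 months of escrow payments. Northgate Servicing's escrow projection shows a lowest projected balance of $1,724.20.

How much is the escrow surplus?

$103.82

School district tax — $6,653.16 annually
Hazard insurance — $1,581.00 annually
Special assessment — $372.03 × 4 = $1,488.12 annually
Total annual escrow = $6,653.16 + $1,581.00 + $1,488.12 = $9,722.28
Base monthly escrow = $9,722.28 / 12 = $810.19
Required reserve = 2 × $810.19 = $1,620.38
Excess over cushion: $1,724.20 − $1,620.38 = $103.82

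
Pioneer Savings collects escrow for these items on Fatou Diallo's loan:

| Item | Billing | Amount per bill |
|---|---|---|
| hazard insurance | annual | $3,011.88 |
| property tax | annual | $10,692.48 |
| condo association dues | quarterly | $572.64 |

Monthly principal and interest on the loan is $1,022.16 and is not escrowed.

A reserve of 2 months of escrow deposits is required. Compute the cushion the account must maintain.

Hazard insurance = $3,011.88 annually
Property tax = $10,692.48 annually
Condo association dues = $572.64 × 4 = $2,290.56 annually
Combined annual = $15,994.92
Monthly = $15,994.92 / 12 = $1,332.91
Cushion = 2 × $1,332.91 = $2,665.82

$2,665.82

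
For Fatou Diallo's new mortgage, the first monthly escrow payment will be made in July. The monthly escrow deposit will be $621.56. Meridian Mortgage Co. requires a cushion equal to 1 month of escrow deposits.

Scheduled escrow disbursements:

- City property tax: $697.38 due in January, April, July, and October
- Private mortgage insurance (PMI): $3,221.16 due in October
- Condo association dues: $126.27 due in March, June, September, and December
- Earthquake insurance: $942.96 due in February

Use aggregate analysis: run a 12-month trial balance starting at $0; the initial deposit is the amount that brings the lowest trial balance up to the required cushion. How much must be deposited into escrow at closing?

Cushion = 1 × $621.56 = $621.56
Trial balance (start $0, +$621.56 each month, − disbursements):
  Jul: +$621.56 − $697.38 → -$75.82
  Aug: +$621.56 → $545.74
  Sep: +$621.56 − $126.27 → $1,041.03
  Oct: +$621.56 − $3,918.54 → -$2,255.95
  Nov: +$621.56 → -$1,634.39
  Dec: +$621.56 − $126.27 → -$1,139.10
  Jan: +$621.56 − $697.38 → -$1,214.92
  Feb: +$621.56 − $942.96 → -$1,536.32
  Mar: +$621.56 − $126.27 → -$1,041.03
  Apr: +$621.56 − $697.38 → -$1,116.85
  May: +$621.56 → -$495.29
  Jun: +$621.56 − $126.27 → $0.00
Lowest trial balance = -$2,255.95 (Oct)
Initial deposit = cushion − low point = $621.56 − (-$2,255.95) = $2,877.51

$2,877.51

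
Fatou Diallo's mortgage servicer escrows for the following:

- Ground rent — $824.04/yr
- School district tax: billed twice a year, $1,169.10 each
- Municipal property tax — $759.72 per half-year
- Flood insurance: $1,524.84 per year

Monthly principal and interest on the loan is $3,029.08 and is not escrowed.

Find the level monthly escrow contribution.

$517.21

Ground rent: $824.04 per year
School district tax: $1,169.10 × 2 = $2,338.20 per year
Municipal property tax: $759.72 × 2 = $1,519.44 per year
Flood insurance: $1,524.84 per year
Annual escrow total = $824.04 + $2,338.20 + $1,519.44 + $1,524.84 = $6,206.52
Base monthly escrow = $6,206.52 / 12 = $517.21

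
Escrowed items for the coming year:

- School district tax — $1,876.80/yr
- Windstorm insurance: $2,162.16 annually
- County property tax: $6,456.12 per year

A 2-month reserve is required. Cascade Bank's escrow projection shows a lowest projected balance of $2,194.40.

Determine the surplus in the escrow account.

School district tax — $1,876.80
Windstorm insurance — $2,162.16
County property tax — $6,456.12
Total per year = $1,876.80 + $2,162.16 + $6,456.12 = $10,495.08
Monthly = $10,495.08 / 12 = $874.59
Cushion = 2 × $874.59 = $1,749.18
Surplus = $2,194.40 − $1,749.18 = $445.22

$445.22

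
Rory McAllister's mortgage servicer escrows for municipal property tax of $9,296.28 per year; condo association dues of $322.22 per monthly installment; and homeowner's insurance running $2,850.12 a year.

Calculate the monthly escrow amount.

$1,334.42

Municipal property tax = $9,296.28 annually
Condo association dues = $322.22 × 12 = $3,866.64 annually
Homeowner's insurance = $2,850.12 annually
Annual escrow total = $9,296.28 + $3,866.64 + $2,850.12 = $16,013.04
Per month = $16,013.04 / 12 = $1,334.42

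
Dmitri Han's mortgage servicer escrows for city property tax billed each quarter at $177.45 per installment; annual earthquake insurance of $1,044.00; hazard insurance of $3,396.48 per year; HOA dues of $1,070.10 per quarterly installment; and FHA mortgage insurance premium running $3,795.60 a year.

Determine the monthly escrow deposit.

$1,102.19

City property tax — $177.45 × 4 = $709.80
Earthquake insurance — $1,044.00
Hazard insurance — $3,396.48
HOA dues — $1,070.10 × 4 = $4,280.40
FHA mortgage insurance premium — $3,795.60
Annual escrow total = $709.80 + $1,044.00 + $3,396.48 + $4,280.40 + $3,795.60 = $13,226.28
Per month = $13,226.28 ÷ 12 = $1,102.19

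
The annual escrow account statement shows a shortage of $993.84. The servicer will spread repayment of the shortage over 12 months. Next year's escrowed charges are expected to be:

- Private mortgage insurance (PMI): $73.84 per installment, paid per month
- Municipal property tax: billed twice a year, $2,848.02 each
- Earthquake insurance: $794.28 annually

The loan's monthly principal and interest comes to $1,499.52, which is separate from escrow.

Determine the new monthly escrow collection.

Private mortgage insurance (PMI) — $73.84 × 12 = $886.08 per year
Municipal property tax — $2,848.02 × 2 = $5,696.04 per year
Earthquake insurance — $794.28 per year
Combined annual = $886.08 + $5,696.04 + $794.28 = $7,376.40
Per month = $7,376.40 ÷ 12 = $614.70
Monthly shortage recovery: $993.84 / 12 = $82.82
Adjusted monthly = $614.70 + $82.82 = $697.52

$697.52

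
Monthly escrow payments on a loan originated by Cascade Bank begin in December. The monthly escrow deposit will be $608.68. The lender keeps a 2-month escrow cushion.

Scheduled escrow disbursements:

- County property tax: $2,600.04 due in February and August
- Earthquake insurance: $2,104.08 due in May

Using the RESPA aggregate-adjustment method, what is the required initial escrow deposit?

$3,043.40

Cushion = 2 × $608.68 = $1,217.36
Trial balance (start $0, +$608.68 each month, − disbursements):
  Dec: +$608.68 → $608.68
  Jan: +$608.68 → $1,217.36
  Feb: +$608.68 − $2,600.04 → -$774.00
  Mar: +$608.68 → -$165.32
  Apr: +$608.68 → $443.36
  May: +$608.68 − $2,104.08 → -$1,052.04
  Jun: +$608.68 → -$443.36
  Jul: +$608.68 → $165.32
  Aug: +$608.68 − $2,600.04 → -$1,826.04
  Sep: +$608.68 → -$1,217.36
  Oct: +$608.68 → -$608.68
  Nov: +$608.68 → $0.00
Lowest trial balance = -$1,826.04 (Aug)
Initial deposit = cushion − low point = $1,217.36 − (-$1,826.04) = $3,043.40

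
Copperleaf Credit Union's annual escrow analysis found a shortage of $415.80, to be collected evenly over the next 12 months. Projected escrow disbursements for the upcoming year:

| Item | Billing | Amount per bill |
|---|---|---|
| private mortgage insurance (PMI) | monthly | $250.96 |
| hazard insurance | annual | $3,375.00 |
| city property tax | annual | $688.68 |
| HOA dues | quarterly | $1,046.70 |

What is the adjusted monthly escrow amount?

$973.15

Private mortgage insurance (PMI): $250.96 × 12 = $3,011.52 annually
Hazard insurance: $3,375.00 annually
City property tax: $688.68 annually
HOA dues: $1,046.70 × 4 = $4,186.80 annually
Combined annual = $3,011.52 + $3,375.00 + $688.68 + $4,186.80 = $11,262.00
Base monthly escrow = $11,262.00 ÷ 12 = $938.50
Shortage per month = $415.80 ÷ 12 = $34.65
New monthly escrow = $938.50 + $34.65 = $973.15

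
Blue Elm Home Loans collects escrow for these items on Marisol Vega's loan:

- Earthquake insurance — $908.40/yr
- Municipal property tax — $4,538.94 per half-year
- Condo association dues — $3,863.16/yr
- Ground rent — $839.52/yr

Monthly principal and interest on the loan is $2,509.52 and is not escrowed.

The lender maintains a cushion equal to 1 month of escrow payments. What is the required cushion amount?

Earthquake insurance: $908.40 per year
Municipal property tax: $4,538.94 × 2 = $9,077.88 per year
Condo association dues: $3,863.16 per year
Ground rent: $839.52 per year
Combined annual = $908.40 + $9,077.88 + $3,863.16 + $839.52 = $14,688.96
Monthly = $14,688.96 / 12 = $1,224.08
Cushion = 1 × $1,224.08 = $1,224.08

$1,224.08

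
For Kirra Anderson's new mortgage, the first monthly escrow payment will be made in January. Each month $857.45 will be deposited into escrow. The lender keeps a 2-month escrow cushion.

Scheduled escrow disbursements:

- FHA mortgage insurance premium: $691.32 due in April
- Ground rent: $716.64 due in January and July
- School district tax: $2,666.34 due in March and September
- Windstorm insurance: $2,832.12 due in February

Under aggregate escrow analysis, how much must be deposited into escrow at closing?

$5,357.65

Cushion = 2 × $857.45 = $1,714.90
Trial balance (start $0, +$857.45 each month, − disbursements):
  Jan: +$857.45 − $716.64 → $140.81
  Feb: +$857.45 − $2,832.12 → -$1,833.86
  Mar: +$857.45 − $2,666.34 → -$3,642.75
  Apr: +$857.45 − $691.32 → -$3,476.62
  May: +$857.45 → -$2,619.17
  Jun: +$857.45 → -$1,761.72
  Jul: +$857.45 − $716.64 → -$1,620.91
  Aug: +$857.45 → -$763.46
  Sep: +$857.45 − $2,666.34 → -$2,572.35
  Oct: +$857.45 → -$1,714.90
  Nov: +$857.45 → -$857.45
  Dec: +$857.45 → $0.00
Lowest trial balance = -$3,642.75 (Mar)
Initial deposit = cushion − low point = $1,714.90 − (-$3,642.75) = $5,357.65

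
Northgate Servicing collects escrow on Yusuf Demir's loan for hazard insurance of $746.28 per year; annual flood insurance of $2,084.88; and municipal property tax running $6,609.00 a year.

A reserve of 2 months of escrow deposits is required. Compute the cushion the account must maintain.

$1,573.36

Hazard insurance — $746.28 per year
Flood insurance — $2,084.88 per year
Municipal property tax — $6,609.00 per year
Total per year = $746.28 + $2,084.88 + $6,609.00 = $9,440.16
Monthly = $9,440.16 / 12 = $786.68
Reserve = 2 × $786.68 = $1,573.36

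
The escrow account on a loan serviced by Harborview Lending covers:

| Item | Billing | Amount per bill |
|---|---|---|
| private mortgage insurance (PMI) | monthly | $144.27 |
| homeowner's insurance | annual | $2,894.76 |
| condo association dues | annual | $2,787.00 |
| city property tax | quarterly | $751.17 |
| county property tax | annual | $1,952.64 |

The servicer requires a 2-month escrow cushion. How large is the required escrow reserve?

$2,061.72

Private mortgage insurance (PMI) = $144.27 × 12 = $1,731.24
Homeowner's insurance = $2,894.76
Condo association dues = $2,787.00
City property tax = $751.17 × 4 = $3,004.68
County property tax = $1,952.64
Combined annual = $12,370.32
Monthly escrow = $12,370.32 / 12 = $1,030.86
Reserve = 2 × $1,030.86 = $2,061.72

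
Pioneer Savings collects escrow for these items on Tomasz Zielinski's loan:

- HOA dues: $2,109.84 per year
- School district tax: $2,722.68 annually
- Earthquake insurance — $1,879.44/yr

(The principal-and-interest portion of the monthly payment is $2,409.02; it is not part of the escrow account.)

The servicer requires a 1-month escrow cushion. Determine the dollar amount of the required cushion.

HOA dues: $2,109.84 annually
School district tax: $2,722.68 annually
Earthquake insurance: $1,879.44 annually
Total annual escrow = $2,109.84 + $2,722.68 + $1,879.44 = $6,711.96
Per month = $6,711.96 / 12 = $559.33
Required cushion = 1 × $559.33 = $559.33

$559.33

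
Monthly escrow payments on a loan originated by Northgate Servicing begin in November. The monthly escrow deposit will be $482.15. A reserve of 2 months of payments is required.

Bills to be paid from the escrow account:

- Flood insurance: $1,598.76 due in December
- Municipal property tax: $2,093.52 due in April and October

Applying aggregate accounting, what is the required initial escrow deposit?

Cushion = 2 × $482.15 = $964.30
Trial balance (start $0, +$482.15 each month, − disbursements):
  Nov: +$482.15 → $482.15
  Dec: +$482.15 − $1,598.76 → -$634.46
  Jan: +$482.15 → -$152.31
  Feb: +$482.15 → $329.84
  Mar: +$482.15 → $811.99
  Apr: +$482.15 − $2,093.52 → -$799.38
  May: +$482.15 → -$317.23
  Jun: +$482.15 → $164.92
  Jul: +$482.15 → $647.07
  Aug: +$482.15 → $1,129.22
  Sep: +$482.15 → $1,611.37
  Oct: +$482.15 − $2,093.52 → $0.00
Lowest trial balance = -$799.38 (Apr)
Initial deposit = cushion − low point = $964.30 − (-$799.38) = $1,763.68

$1,763.68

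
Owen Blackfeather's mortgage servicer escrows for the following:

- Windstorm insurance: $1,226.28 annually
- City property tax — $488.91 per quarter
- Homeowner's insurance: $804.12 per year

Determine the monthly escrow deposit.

Windstorm insurance = $1,226.28
City property tax = $488.91 × 4 = $1,955.64
Homeowner's insurance = $804.12
Yearly total = $1,226.28 + $1,955.64 + $804.12 = $3,986.04
Per month = $3,986.04 / 12 = $332.17

$332.17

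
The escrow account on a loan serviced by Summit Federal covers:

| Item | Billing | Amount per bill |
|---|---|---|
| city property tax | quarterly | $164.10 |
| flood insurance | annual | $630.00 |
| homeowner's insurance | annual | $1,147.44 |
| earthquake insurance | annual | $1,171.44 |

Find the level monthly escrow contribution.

$300.44

City property tax — $164.10 × 4 = $656.40/yr
Flood insurance — $630.00/yr
Homeowner's insurance — $1,147.44/yr
Earthquake insurance — $1,171.44/yr
Total per year = $3,605.28
Base monthly escrow = $3,605.28 ÷ 12 = $300.44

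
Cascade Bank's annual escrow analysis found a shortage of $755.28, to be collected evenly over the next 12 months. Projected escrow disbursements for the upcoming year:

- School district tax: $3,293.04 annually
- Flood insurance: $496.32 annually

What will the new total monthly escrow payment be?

$378.72

School district tax: $3,293.04 per year
Flood insurance: $496.32 per year
Total per year = $3,789.36
Base monthly escrow = $3,789.36 / 12 = $315.78
Monthly shortage recovery: $755.28 / 12 = $62.94
New monthly escrow = $315.78 + $62.94 = $378.72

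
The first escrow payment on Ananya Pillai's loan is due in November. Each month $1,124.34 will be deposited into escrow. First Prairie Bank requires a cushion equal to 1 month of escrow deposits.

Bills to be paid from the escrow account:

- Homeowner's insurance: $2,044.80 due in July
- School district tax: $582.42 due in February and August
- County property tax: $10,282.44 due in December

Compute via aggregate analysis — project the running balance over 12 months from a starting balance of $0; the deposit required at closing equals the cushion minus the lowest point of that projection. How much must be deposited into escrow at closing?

Cushion = 1 × $1,124.34 = $1,124.34
Trial balance (start $0, +$1,124.34 each month, − disbursements):
  Nov: +$1,124.34 → $1,124.34
  Dec: +$1,124.34 − $10,282.44 → -$8,033.76
  Jan: +$1,124.34 → -$6,909.42
  Feb: +$1,124.34 − $582.42 → -$6,367.50
  Mar: +$1,124.34 → -$5,243.16
  Apr: +$1,124.34 → -$4,118.82
  May: +$1,124.34 → -$2,994.48
  Jun: +$1,124.34 → -$1,870.14
  Jul: +$1,124.34 − $2,044.80 → -$2,790.60
  Aug: +$1,124.34 − $582.42 → -$2,248.68
  Sep: +$1,124.34 → -$1,124.34
  Oct: +$1,124.34 → $0.00
Lowest trial balance = -$8,033.76 (Dec)
Initial deposit = cushion − low point = $1,124.34 − (-$8,033.76) = $9,158.10

$9,158.10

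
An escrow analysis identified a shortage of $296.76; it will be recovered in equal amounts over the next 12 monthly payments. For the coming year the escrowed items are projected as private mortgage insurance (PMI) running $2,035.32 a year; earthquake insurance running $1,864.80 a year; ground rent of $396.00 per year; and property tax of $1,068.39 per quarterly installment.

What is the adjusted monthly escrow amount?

$738.87

Private mortgage insurance (PMI) — $2,035.32 per year
Earthquake insurance — $1,864.80 per year
Ground rent — $396.00 per year
Property tax — $1,068.39 × 4 = $4,273.56 per year
Annual escrow total = $8,569.68
Per month = $8,569.68 / 12 = $714.14
Monthly shortage recovery: $296.76 / 12 = $24.73
New monthly escrow = $714.14 + $24.73 = $738.87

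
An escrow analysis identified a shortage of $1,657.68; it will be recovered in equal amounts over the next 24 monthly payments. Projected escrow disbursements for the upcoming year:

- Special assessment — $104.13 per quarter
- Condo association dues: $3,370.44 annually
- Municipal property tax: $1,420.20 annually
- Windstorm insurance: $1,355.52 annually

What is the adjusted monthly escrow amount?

$615.96

Special assessment — $104.13 × 4 = $416.52
Condo association dues — $3,370.44
Municipal property tax — $1,420.20
Windstorm insurance — $1,355.52
Total annual escrow = $416.52 + $3,370.44 + $1,420.20 + $1,355.52 = $6,562.68
Monthly = $6,562.68 ÷ 12 = $546.89
Shortage spread = $1,657.68 / 24 = $69.07/mo
Adjusted monthly = $546.89 + $69.07 = $615.96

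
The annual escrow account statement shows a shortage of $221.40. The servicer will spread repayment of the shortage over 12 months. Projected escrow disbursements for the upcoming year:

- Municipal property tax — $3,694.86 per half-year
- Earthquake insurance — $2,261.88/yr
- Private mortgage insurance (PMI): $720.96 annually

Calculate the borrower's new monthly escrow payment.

$882.83

Municipal property tax: $3,694.86 × 2 = $7,389.72
Earthquake insurance: $2,261.88
Private mortgage insurance (PMI): $720.96
Total per year = $7,389.72 + $2,261.88 + $720.96 = $10,372.56
Monthly escrow = $10,372.56 ÷ 12 = $864.38
Monthly shortage recovery: $221.40 ÷ 12 = $18.45
Adjusted monthly = $864.38 + $18.45 = $882.83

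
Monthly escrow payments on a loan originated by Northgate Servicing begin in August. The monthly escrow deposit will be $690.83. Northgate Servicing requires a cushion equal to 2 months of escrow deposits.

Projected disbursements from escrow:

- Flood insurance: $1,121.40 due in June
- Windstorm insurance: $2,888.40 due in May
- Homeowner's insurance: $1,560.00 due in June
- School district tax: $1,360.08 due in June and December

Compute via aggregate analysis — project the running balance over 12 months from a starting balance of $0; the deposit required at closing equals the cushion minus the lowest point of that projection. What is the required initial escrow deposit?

$2,072.49

Cushion = 2 × $690.83 = $1,381.66
Trial balance (start $0, +$690.83 each month, − disbursements):
  Aug: +$690.83 → $690.83
  Sep: +$690.83 → $1,381.66
  Oct: +$690.83 → $2,072.49
  Nov: +$690.83 → $2,763.32
  Dec: +$690.83 − $1,360.08 → $2,094.07
  Jan: +$690.83 → $2,784.90
  Feb: +$690.83 → $3,475.73
  Mar: +$690.83 → $4,166.56
  Apr: +$690.83 → $4,857.39
  May: +$690.83 − $2,888.40 → $2,659.82
  Jun: +$690.83 − $4,041.48 → -$690.83
  Jul: +$690.83 → $0.00
Lowest trial balance = -$690.83 (Jun)
Initial deposit = cushion − low point = $1,381.66 − (-$690.83) = $2,072.49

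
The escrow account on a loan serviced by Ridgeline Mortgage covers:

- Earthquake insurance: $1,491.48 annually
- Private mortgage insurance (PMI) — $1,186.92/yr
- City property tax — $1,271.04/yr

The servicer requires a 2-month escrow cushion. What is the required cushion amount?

$658.24

Earthquake insurance: $1,491.48 per year
Private mortgage insurance (PMI): $1,186.92 per year
City property tax: $1,271.04 per year
Yearly total = $3,949.44
Monthly escrow = $3,949.44 / 12 = $329.12
Cushion = 2 × $329.12 = $658.24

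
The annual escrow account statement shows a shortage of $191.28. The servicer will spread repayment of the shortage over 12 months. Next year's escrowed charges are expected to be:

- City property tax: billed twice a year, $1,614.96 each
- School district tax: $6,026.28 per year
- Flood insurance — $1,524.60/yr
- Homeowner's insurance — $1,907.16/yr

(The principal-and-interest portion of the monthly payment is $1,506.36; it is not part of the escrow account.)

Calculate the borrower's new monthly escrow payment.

City property tax: $1,614.96 × 2 = $3,229.92 annually
School district tax: $6,026.28 annually
Flood insurance: $1,524.60 annually
Homeowner's insurance: $1,907.16 annually
Total annual escrow = $3,229.92 + $6,026.28 + $1,524.60 + $1,907.16 = $12,687.96
Monthly = $12,687.96 / 12 = $1,057.33
Shortage spread = $191.28 / 12 = $15.94/mo
Adjusted monthly = $1,057.33 + $15.94 = $1,073.27

$1,073.27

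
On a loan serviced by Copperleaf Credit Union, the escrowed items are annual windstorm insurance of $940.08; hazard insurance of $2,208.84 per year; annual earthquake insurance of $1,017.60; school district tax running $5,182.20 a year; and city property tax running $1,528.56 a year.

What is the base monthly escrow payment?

$906.44

Windstorm insurance = $940.08 per year
Hazard insurance = $2,208.84 per year
Earthquake insurance = $1,017.60 per year
School district tax = $5,182.20 per year
City property tax = $1,528.56 per year
Yearly total = $940.08 + $2,208.84 + $1,017.60 + $5,182.20 + $1,528.56 = $10,877.28
Monthly = $10,877.28 ÷ 12 = $906.44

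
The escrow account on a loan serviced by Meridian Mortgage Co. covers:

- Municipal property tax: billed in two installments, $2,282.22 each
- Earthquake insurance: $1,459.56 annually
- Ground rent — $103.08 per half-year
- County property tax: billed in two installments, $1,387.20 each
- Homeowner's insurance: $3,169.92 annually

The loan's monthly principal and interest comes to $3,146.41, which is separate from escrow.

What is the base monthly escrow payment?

Municipal property tax — $2,282.22 × 2 = $4,564.44 annually
Earthquake insurance — $1,459.56 annually
Ground rent — $103.08 × 2 = $206.16 annually
County property tax — $1,387.20 × 2 = $2,774.40 annually
Homeowner's insurance — $3,169.92 annually
Total annual escrow = $4,564.44 + $1,459.56 + $206.16 + $2,774.40 + $3,169.92 = $12,174.48
Monthly = $12,174.48 ÷ 12 = $1,014.54

$1,014.54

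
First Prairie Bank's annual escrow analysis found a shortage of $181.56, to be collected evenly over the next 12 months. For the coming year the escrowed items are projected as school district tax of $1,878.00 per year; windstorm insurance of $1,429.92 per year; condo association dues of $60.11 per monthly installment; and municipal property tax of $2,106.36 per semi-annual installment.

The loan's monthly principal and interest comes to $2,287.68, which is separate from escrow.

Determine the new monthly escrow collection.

School district tax = $1,878.00/yr
Windstorm insurance = $1,429.92/yr
Condo association dues = $60.11 × 12 = $721.32/yr
Municipal property tax = $2,106.36 × 2 = $4,212.72/yr
Combined annual = $1,878.00 + $1,429.92 + $721.32 + $4,212.72 = $8,241.96
Monthly escrow = $8,241.96 / 12 = $686.83
Shortage spread = $181.56 / 12 = $15.13/mo
New monthly escrow = $686.83 + $15.13 = $701.96

$701.96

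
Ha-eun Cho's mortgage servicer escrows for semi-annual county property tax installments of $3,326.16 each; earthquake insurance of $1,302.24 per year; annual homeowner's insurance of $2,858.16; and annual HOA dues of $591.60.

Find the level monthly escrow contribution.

$950.36

County property tax = $3,326.16 × 2 = $6,652.32 per year
Earthquake insurance = $1,302.24 per year
Homeowner's insurance = $2,858.16 per year
HOA dues = $591.60 per year
Total annual escrow = $6,652.32 + $1,302.24 + $2,858.16 + $591.60 = $11,404.32
Monthly = $11,404.32 / 12 = $950.36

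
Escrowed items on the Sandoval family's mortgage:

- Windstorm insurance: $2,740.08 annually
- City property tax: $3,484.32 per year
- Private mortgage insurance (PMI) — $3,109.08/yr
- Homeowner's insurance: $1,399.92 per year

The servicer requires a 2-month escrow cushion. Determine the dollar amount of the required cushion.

$1,788.90

Windstorm insurance: $2,740.08
City property tax: $3,484.32
Private mortgage insurance (PMI): $3,109.08
Homeowner's insurance: $1,399.92
Annual escrow total = $2,740.08 + $3,484.32 + $3,109.08 + $1,399.92 = $10,733.40
Monthly escrow = $10,733.40 / 12 = $894.45
Required cushion = 2 × $894.45 = $1,788.90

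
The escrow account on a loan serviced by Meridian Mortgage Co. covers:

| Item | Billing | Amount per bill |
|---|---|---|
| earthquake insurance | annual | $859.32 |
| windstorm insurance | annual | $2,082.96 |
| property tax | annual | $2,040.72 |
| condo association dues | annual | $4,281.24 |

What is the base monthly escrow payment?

Earthquake insurance: $859.32 annually
Windstorm insurance: $2,082.96 annually
Property tax: $2,040.72 annually
Condo association dues: $4,281.24 annually
Combined annual = $859.32 + $2,082.96 + $2,040.72 + $4,281.24 = $9,264.24
Monthly = $9,264.24 / 12 = $772.02

$772.02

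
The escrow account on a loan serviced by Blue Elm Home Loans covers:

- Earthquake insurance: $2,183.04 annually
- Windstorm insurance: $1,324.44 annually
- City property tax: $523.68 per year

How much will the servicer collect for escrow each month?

Earthquake insurance: $2,183.04 annually
Windstorm insurance: $1,324.44 annually
City property tax: $523.68 annually
Total annual escrow = $2,183.04 + $1,324.44 + $523.68 = $4,031.16
Per month = $4,031.16 ÷ 12 = $335.93

$335.93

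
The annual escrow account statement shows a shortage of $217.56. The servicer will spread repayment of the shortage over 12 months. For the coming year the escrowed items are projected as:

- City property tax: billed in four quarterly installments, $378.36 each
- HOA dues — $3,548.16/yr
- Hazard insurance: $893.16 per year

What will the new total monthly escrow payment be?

City property tax — $378.36 × 4 = $1,513.44 annually
HOA dues — $3,548.16 annually
Hazard insurance — $893.16 annually
Yearly total = $5,954.76
Per month = $5,954.76 / 12 = $496.23
Monthly shortage recovery: $217.56 / 12 = $18.13
Adjusted monthly = $496.23 + $18.13 = $514.36

$514.36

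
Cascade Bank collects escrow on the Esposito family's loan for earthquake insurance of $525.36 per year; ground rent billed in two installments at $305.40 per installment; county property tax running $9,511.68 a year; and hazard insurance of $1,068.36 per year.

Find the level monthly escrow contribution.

Earthquake insurance — $525.36/yr
Ground rent — $305.40 × 2 = $610.80/yr
County property tax — $9,511.68/yr
Hazard insurance — $1,068.36/yr
Annual escrow total = $11,716.20
Base monthly escrow = $11,716.20 / 12 = $976.35

$976.35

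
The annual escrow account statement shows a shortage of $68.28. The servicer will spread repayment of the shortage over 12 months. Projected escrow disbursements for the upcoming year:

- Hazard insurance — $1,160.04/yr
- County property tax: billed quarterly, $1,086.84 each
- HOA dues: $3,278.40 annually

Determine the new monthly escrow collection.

$737.84

Hazard insurance: $1,160.04 annually
County property tax: $1,086.84 × 4 = $4,347.36 annually
HOA dues: $3,278.40 annually
Annual escrow total = $1,160.04 + $4,347.36 + $3,278.40 = $8,785.80
Per month = $8,785.80 ÷ 12 = $732.15
Monthly shortage recovery: $68.28 ÷ 12 = $5.69
New monthly escrow = $732.15 + $5.69 = $737.84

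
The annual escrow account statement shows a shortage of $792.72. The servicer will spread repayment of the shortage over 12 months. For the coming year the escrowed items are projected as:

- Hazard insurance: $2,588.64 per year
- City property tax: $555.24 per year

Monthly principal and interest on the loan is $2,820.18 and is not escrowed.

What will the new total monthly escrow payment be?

$328.05

Hazard insurance: $2,588.64 annually
City property tax: $555.24 annually
Annual escrow total = $2,588.64 + $555.24 = $3,143.88
Base monthly escrow = $3,143.88 / 12 = $261.99
Shortage spread = $792.72 / 12 = $66.06/mo
New monthly escrow = $261.99 + $66.06 = $328.05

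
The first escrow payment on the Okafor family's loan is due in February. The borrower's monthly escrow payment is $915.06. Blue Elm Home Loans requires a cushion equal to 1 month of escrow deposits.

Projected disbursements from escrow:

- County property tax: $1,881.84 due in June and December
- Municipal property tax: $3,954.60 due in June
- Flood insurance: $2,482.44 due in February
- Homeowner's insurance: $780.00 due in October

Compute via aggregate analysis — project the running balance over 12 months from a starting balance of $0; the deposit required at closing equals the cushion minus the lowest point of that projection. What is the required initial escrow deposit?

Cushion = 1 × $915.06 = $915.06
Trial balance (start $0, +$915.06 each month, − disbursements):
  Feb: +$915.06 − $2,482.44 → -$1,567.38
  Mar: +$915.06 → -$652.32
  Apr: +$915.06 → $262.74
  May: +$915.06 → $1,177.80
  Jun: +$915.06 − $5,836.44 → -$3,743.58
  Jul: +$915.06 → -$2,828.52
  Aug: +$915.06 → -$1,913.46
  Sep: +$915.06 → -$998.40
  Oct: +$915.06 − $780.00 → -$863.34
  Nov: +$915.06 → $51.72
  Dec: +$915.06 − $1,881.84 → -$915.06
  Jan: +$915.06 → $0.00
Lowest trial balance = -$3,743.58 (Jun)
Initial deposit = cushion − low point = $915.06 − (-$3,743.58) = $4,658.64

$4,658.64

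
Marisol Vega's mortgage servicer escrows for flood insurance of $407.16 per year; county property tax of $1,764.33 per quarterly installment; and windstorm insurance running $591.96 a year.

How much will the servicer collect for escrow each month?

Flood insurance: $407.16/yr
County property tax: $1,764.33 × 4 = $7,057.32/yr
Windstorm insurance: $591.96/yr
Total annual escrow = $407.16 + $7,057.32 + $591.96 = $8,056.44
Base monthly escrow = $8,056.44 / 12 = $671.37

$671.37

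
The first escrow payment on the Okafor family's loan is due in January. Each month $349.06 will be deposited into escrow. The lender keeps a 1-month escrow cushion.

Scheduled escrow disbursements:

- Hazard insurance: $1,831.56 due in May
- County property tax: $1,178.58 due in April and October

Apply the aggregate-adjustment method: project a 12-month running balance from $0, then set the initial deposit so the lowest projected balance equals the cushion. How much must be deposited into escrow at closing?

$1,613.90

Cushion = 1 × $349.06 = $349.06
Trial balance (start $0, +$349.06 each month, − disbursements):
  Jan: +$349.06 → $349.06
  Feb: +$349.06 → $698.12
  Mar: +$349.06 → $1,047.18
  Apr: +$349.06 − $1,178.58 → $217.66
  May: +$349.06 − $1,831.56 → -$1,264.84
  Jun: +$349.06 → -$915.78
  Jul: +$349.06 → -$566.72
  Aug: +$349.06 → -$217.66
  Sep: +$349.06 → $131.40
  Oct: +$349.06 − $1,178.58 → -$698.12
  Nov: +$349.06 → -$349.06
  Dec: +$349.06 → $0.00
Lowest trial balance = -$1,264.84 (May)
Initial deposit = cushion − low point = $349.06 − (-$1,264.84) = $1,613.90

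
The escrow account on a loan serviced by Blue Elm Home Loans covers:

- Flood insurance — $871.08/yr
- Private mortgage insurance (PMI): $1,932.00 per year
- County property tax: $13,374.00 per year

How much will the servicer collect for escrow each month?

$1,348.09

Flood insurance — $871.08 per year
Private mortgage insurance (PMI) — $1,932.00 per year
County property tax — $13,374.00 per year
Combined annual = $871.08 + $1,932.00 + $13,374.00 = $16,177.08
Monthly = $16,177.08 ÷ 12 = $1,348.09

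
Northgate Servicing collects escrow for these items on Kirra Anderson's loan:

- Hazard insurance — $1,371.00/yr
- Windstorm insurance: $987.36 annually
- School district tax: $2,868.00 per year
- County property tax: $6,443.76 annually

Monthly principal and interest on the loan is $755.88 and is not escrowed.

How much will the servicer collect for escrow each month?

Hazard insurance = $1,371.00/yr
Windstorm insurance = $987.36/yr
School district tax = $2,868.00/yr
County property tax = $6,443.76/yr
Annual escrow total = $1,371.00 + $987.36 + $2,868.00 + $6,443.76 = $11,670.12
Monthly = $11,670.12 / 12 = $972.51

$972.51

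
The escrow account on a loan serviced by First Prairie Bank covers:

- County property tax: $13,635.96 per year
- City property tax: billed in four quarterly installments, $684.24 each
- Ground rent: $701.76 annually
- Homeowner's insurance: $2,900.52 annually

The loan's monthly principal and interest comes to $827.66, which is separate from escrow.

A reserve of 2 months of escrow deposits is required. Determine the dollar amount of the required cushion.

$3,329.20

County property tax: $13,635.96 per year
City property tax: $684.24 × 4 = $2,736.96 per year
Ground rent: $701.76 per year
Homeowner's insurance: $2,900.52 per year
Total annual escrow = $13,635.96 + $2,736.96 + $701.76 + $2,900.52 = $19,975.20
Base monthly escrow = $19,975.20 / 12 = $1,664.60
Cushion = 2 × $1,664.60 = $3,329.20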